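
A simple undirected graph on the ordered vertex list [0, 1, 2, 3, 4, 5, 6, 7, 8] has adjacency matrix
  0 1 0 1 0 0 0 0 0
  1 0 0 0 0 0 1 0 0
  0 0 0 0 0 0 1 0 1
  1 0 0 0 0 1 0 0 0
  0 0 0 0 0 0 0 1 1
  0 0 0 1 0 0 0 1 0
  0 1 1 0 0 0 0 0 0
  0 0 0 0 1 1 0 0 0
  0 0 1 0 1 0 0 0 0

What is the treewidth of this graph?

2

A width-2 tree decomposition is:
Bags: B1 = {1, 2, 6}  B2 = {1, 2, 8}  B3 = {1, 4, 8}  B4 = {1, 4, 7}  B5 = {1, 5, 7}  B6 = {1, 3, 5}  B7 = {0, 1, 3}
Tree: B1–B2, B2–B3, B3–B4, B4–B5, B5–B6, B6–B7
Every bag has size at most 3, so the width is 3 − 1 = 2 and tw(G) ≤ 2. Since 1–6–2–8–4–7–5–3–0–1 is a cycle in G, G is not acyclic. Forests are exactly the graphs of treewidth ≤ 1, so tw(G) ≥ 2. The upper and lower bounds meet at 2, so that is the treewidth.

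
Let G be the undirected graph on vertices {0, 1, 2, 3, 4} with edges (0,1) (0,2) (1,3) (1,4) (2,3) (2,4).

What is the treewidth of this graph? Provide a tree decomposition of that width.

Treewidth 2.
One optimal decomposition is:
Bags: B1 = {1, 2, 3}  B2 = {0, 1, 2}  B3 = {1, 2, 4}
Tree: B1–B2, B2–B3

Every bag has size at most 3, so the width is 3 − 1 = 2 and tw(G) ≤ 2. The edges 3–1–0–2–3 form a cycle, so G is not a tree and its treewidth is at least 2. Therefore the treewidth is 2.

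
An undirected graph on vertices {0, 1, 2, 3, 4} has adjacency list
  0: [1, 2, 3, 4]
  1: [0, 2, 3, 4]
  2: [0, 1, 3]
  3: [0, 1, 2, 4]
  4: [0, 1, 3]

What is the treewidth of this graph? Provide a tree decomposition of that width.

Every bag has size at most 4, so the width is 4 − 1 = 3 and tw(G) ≤ 3. On the other hand G contains the 4-clique {0, 1, 2, 3}. A clique must lie in a single bag of any decomposition, so no decomposition can have width below 3. The upper and lower bounds meet at 3, so that is the treewidth.

Treewidth 3.
One such decomposition:
Bags: B1 = {0, 1, 3, 4}  B2 = {0, 1, 2, 3}
Tree: B1–B2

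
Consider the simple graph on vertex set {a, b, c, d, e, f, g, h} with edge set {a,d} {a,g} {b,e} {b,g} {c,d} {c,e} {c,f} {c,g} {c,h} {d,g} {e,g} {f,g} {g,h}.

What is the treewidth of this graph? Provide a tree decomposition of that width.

The largest bag has 3 vertices, giving width 2; this decomposition certifies tw(G) ≤ 2. For the lower bound, the 3 vertices {c, d, g} are pairwise adjacent, and any tree decomposition puts a clique entirely inside one bag — forcing width ≥ 2. The upper and lower bounds meet at 2, so that is the treewidth.

Treewidth 2.
Bags: B1 = {c, e, g}  B2 = {c, d, g}  B3 = {a, d, g}  B4 = {c, g, h}  B5 = {b, e, g}  B6 = {c, f, g}
Tree: B1–B2, B2–B3, B1–B4, B1–B5, B1–B6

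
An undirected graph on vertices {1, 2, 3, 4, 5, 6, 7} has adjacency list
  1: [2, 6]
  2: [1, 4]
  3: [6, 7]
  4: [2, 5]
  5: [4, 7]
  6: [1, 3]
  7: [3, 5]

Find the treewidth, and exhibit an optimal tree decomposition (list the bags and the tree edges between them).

The largest bag has 3 vertices, giving width 2; this decomposition certifies tw(G) ≤ 2. For the lower bound, G contains the cycle 7–3–6–1–2–4–5–7, so G is not a forest; only forests have treewidth ≤ 1, hence tw(G) ≥ 2. The upper and lower bounds meet at 2, so that is the treewidth.

Treewidth 2.
One such decomposition:
Bags: B1 = {3, 6, 7}  B2 = {1, 6, 7}  B3 = {1, 2, 7}  B4 = {2, 4, 7}  B5 = {4, 5, 7}
Tree: B1–B2, B2–B3, B3–B4, B4–B5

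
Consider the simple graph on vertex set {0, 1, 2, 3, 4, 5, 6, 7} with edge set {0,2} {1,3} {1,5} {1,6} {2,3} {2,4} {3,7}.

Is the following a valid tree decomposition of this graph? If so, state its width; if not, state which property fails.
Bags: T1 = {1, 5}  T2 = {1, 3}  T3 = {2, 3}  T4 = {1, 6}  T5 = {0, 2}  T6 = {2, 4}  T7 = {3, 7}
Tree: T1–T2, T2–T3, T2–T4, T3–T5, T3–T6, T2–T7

Yes; width 1.

Vertex coverage: the bags together contain {0, 1, 2, 3, 4, 5, 6, 7}, the full vertex set. Edge coverage: each edge of G has both endpoints in at least one bag. Running intersection: for every vertex, the bags containing it form a connected subtree. All three properties hold, so this is a valid tree decomposition of width max|bag| − 1 = 1, and hence tw(G) ≤ 1.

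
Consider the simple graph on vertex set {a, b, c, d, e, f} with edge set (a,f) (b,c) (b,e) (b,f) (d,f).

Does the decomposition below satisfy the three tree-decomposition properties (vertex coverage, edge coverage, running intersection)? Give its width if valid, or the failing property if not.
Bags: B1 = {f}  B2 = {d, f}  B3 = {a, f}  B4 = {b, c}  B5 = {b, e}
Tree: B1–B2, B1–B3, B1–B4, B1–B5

A tree decomposition must satisfy three properties: every vertex lies in some bag; for every edge, both endpoints lie together in some bag; and for every vertex, the bags containing it form a connected subtree. Here edge (b,f) lies in no bag, so the decomposition is invalid.

No — edge (b,f) lies in no bag.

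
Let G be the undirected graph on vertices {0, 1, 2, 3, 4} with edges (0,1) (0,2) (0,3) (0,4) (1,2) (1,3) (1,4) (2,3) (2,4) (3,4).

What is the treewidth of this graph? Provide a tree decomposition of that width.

Treewidth 4.
One optimal decomposition is:
Bags: B1 = {0, 1, 2, 3, 4}
Tree: (single bag)

With just one bag of size 5, the width is 5 − 1 = 4, so tw(G) ≤ 4. On the other hand G contains the 5-clique {0, 1, 2, 3, 4}. A clique must lie in a single bag of any decomposition, so no decomposition can have width below 4. The upper and lower bounds meet at 4, so that is the treewidth.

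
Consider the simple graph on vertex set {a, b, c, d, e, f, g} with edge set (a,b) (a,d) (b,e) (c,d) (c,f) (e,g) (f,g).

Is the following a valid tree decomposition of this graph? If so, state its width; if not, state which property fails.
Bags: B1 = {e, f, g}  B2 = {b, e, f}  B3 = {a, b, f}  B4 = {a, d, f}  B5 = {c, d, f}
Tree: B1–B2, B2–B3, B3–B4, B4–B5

Yes; width 2.

Every vertex of G appears in some bag (union = {a, b, c, d, e, f, g}); every edge is covered by a bag; and for each vertex v the set of bags containing v is connected in the bag tree. The decomposition is therefore valid. The largest bag has 3 vertices, so the width is 2.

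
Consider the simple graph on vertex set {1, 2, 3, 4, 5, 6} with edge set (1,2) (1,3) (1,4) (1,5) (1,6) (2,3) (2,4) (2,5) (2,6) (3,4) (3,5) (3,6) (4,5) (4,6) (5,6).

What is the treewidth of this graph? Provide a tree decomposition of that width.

Treewidth 5.
Bags: B1 = {1, 2, 3, 4, 5, 6}
Tree: (single bag)

A single bag containing all 6 vertices is trivially a valid decomposition of width 5. For the lower bound, the 6 vertices {1, 2, 3, 4, 5, 6} are pairwise adjacent, and any tree decomposition puts a clique entirely inside one bag — forcing width ≥ 5. Combining the bounds, tw(G) = 5.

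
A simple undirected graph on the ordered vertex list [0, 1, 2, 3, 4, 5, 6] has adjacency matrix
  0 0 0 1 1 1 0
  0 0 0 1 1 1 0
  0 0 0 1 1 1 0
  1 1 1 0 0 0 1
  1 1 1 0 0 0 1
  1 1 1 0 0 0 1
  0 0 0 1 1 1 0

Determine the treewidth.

A width-3 tree decomposition is:
Bags: B1 = {0, 3, 4, 5}  B2 = {3, 4, 5, 6}  B3 = {2, 3, 4, 5}  B4 = {1, 3, 4, 5}
Tree: B1–B2, B2–B3, B3–B4
The largest bag has 4 vertices, giving width 3; this decomposition certifies tw(G) ≤ 3. For the lower bound: the 4 vertex sets {0,3}, {4,6}, {5}, {2} are disjoint, each induces a connected subgraph, and every pair is joined by at least one edge of G. Contracting each set to a single vertex therefore yields K_{4} as a minor, and since treewidth is minor-monotone, tw(G) ≥ tw(K_{4}) = 3. Combining the bounds, tw(G) = 3.

3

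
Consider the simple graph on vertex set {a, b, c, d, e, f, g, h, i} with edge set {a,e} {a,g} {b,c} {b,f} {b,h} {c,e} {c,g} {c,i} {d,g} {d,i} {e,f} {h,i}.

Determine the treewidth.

3

A width-3 tree decomposition is:
Bags: B1 = {a, b, e, f}  B2 = {a, b, c, e}  B3 = {a, b, c, g}  B4 = {b, c, g, h}  B5 = {c, g, h, i}  B6 = {d, g, h, i}
Tree: B1–B2, B2–B3, B3–B4, B4–B5, B5–B6
Each bag holds 4 vertices, so the decomposition has width 3, which upper-bounds the treewidth. For the lower bound: the 4 vertex sets {a,e,f}, {b}, {c}, {d,g,h,i} are disjoint, each induces a connected subgraph, and every pair is joined by at least one edge of G. Contracting each set to a single vertex therefore yields K_{4} as a minor, and since treewidth is minor-monotone, tw(G) ≥ tw(K_{4}) = 3. Hence tw(G) = 3 exactly.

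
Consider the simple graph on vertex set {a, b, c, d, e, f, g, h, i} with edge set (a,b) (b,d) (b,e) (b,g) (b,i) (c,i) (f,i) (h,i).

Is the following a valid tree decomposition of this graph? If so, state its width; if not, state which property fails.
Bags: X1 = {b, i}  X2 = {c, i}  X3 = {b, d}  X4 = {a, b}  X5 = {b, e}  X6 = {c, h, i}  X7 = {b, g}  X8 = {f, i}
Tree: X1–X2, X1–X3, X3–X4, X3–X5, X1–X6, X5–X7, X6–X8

No — bags containing vertex c are not connected in the tree.

A tree decomposition must satisfy three properties: every vertex lies in some bag; for every edge, both endpoints lie together in some bag; and for every vertex, the bags containing it form a connected subtree. Here bags containing vertex c are not connected in the tree, so the decomposition is invalid.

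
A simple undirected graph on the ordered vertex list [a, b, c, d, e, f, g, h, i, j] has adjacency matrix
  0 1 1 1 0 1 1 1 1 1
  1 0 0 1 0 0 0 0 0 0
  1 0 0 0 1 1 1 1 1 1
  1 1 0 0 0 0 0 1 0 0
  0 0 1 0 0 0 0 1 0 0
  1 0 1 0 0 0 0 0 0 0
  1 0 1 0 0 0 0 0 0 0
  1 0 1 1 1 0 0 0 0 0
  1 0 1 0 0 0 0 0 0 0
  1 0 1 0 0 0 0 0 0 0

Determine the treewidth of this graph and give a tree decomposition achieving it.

Each bag holds 3 vertices, so the decomposition has width 2, which upper-bounds the treewidth. Conversely, {c, e, h} is a clique of size 3, and the vertices of any clique must share a bag in every tree decomposition; so some bag has ≥ 3 vertices and tw(G) ≥ 2. Combining the bounds, tw(G) = 2.

Treewidth 2.
Bags: B1 = {a, c, h}  B2 = {a, c, g}  B3 = {a, c, f}  B4 = {a, d, h}  B5 = {c, e, h}  B6 = {a, c, j}  B7 = {a, b, d}  B8 = {a, c, i}
Tree: B1–B2, B2–B3, B1–B4, B1–B5, B2–B6, B4–B7, B2–B8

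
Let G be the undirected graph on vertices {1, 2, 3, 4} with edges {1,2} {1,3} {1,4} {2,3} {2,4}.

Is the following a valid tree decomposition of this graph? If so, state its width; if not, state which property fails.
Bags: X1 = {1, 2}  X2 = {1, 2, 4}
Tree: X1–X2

A tree decomposition must satisfy three properties: every vertex lies in some bag; for every edge, both endpoints lie together in some bag; and for every vertex, the bags containing it form a connected subtree. Here vertex 3 appears in no bag, so the decomposition is invalid.

No — vertex 3 appears in no bag.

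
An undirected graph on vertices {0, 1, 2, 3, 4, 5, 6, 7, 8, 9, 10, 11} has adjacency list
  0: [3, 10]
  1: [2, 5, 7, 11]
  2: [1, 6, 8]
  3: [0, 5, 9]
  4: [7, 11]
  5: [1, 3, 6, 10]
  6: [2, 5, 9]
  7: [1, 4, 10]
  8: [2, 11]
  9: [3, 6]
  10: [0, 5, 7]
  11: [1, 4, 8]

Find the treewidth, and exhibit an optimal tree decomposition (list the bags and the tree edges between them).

The largest bag has 4 vertices, giving width 3; this decomposition certifies tw(G) ≤ 3. For the lower bound: the 4 vertex sets {4,8,11}, {2}, {1}, {5,6,7,10} are disjoint, each induces a connected subgraph, and every pair is joined by at least one edge of G. Contracting each set to a single vertex therefore yields K_{4} as a minor, and since treewidth is minor-monotone, tw(G) ≥ tw(K_{4}) = 3. Hence tw(G) = 3 exactly.

Treewidth 3.
One optimal decomposition is:
Bags: B1 = {2, 4, 8, 11}  B2 = {1, 2, 4, 11}  B3 = {1, 2, 4, 7}  B4 = {1, 2, 6, 7}  B5 = {1, 5, 6, 7}  B6 = {5, 6, 7, 10}  B7 = {5, 6, 9, 10}  B8 = {3, 5, 9, 10}  B9 = {0, 3, 9, 10}
Tree: B1–B2, B2–B3, B3–B4, B4–B5, B5–B6, B6–B7, B7–B8, B8–B9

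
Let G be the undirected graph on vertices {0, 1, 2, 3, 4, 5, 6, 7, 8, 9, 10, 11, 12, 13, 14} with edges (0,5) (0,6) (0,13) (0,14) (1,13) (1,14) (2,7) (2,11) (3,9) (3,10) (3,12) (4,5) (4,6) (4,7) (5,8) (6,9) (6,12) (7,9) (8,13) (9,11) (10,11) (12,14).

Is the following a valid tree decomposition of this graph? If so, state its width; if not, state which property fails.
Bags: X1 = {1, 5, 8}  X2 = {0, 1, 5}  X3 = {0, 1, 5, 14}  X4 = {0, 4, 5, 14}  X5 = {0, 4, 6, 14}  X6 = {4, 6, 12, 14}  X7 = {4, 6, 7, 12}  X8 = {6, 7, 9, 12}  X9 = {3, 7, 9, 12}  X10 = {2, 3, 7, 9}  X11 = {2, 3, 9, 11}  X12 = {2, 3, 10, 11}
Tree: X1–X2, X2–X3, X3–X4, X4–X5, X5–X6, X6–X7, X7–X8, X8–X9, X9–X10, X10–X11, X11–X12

No — vertex 13 appears in no bag.

A tree decomposition must satisfy three properties: every vertex lies in some bag; for every edge, both endpoints lie together in some bag; and for every vertex, the bags containing it form a connected subtree. Here vertex 13 appears in no bag, so the decomposition is invalid.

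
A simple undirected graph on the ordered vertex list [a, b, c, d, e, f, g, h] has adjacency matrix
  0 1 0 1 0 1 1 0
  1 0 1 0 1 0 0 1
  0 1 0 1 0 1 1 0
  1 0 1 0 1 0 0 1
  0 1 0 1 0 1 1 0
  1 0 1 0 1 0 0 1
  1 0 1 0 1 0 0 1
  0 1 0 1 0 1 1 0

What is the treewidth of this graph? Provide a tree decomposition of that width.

Treewidth 4.
One such decomposition:
Bags: B1 = {b, d, e, f, g}  B2 = {b, c, d, f, g}  B3 = {a, b, d, f, g}  B4 = {b, d, f, g, h}
Tree: B1–B2, B2–B3, B3–B4

The largest bag has 5 vertices, giving width 4; this decomposition certifies tw(G) ≤ 4. For the lower bound: the 5 vertex sets {e,g}, {b,c}, {a,d}, {f}, {h} are disjoint, each induces a connected subgraph, and every pair is joined by at least one edge of G. Contracting each set to a single vertex therefore yields K_{5} as a minor, and since treewidth is minor-monotone, tw(G) ≥ tw(K_{5}) = 4. Therefore the treewidth is 4.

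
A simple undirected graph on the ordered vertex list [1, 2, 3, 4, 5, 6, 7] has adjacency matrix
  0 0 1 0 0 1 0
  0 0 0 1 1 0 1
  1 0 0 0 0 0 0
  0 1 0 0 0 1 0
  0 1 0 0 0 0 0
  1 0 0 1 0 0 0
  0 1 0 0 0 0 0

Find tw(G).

A width-1 tree decomposition is:
Bags: B1 = {4, 6}  B2 = {2, 4}  B3 = {1, 6}  B4 = {2, 5}  B5 = {1, 3}  B6 = {2, 7}
Tree: B1–B2, B1–B3, B2–B4, B3–B5, B2–B6
Each bag holds 2 vertices, so the decomposition has width 1, which upper-bounds the treewidth. Any graph with an edge has treewidth ≥ 1, and G has the edge 4–6. Hence tw(G) = 1 exactly.

1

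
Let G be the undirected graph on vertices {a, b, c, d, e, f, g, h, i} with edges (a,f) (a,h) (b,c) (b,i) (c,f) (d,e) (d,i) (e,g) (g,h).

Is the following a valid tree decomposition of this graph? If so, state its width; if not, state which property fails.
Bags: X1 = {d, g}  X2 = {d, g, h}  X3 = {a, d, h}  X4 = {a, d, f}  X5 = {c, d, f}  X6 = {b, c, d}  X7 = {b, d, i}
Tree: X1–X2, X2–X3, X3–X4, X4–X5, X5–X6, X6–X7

No — vertex e appears in no bag.

A tree decomposition must satisfy three properties: every vertex lies in some bag; for every edge, both endpoints lie together in some bag; and for every vertex, the bags containing it form a connected subtree. Here vertex e appears in no bag, so the decomposition is invalid.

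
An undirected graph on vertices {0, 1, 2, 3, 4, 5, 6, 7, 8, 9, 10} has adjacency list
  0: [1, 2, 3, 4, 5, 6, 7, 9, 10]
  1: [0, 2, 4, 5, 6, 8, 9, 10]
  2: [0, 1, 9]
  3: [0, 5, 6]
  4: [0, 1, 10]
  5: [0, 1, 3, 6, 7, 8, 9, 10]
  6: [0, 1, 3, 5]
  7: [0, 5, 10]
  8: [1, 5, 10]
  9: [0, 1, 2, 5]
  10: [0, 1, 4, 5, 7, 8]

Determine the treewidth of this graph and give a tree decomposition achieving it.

Treewidth 3.
Bags: B1 = {1, 5, 8, 10}  B2 = {0, 1, 5, 10}  B3 = {0, 1, 5, 6}  B4 = {0, 1, 5, 9}  B5 = {0, 1, 2, 9}  B6 = {0, 1, 4, 10}  B7 = {0, 5, 7, 10}  B8 = {0, 3, 5, 6}
Tree: B1–B2, B2–B3, B3–B4, B4–B5, B2–B6, B2–B7, B3–B8

The largest bag has 4 vertices, giving width 3; this decomposition certifies tw(G) ≤ 3. On the other hand G contains the 4-clique {0, 1, 2, 9}. A clique must lie in a single bag of any decomposition, so no decomposition can have width below 3. The upper and lower bounds meet at 3, so that is the treewidth.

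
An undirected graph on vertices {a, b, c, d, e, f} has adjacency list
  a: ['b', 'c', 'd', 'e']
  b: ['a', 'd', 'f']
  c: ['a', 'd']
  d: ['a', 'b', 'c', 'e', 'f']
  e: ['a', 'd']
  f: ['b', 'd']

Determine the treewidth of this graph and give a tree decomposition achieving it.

The largest bag has 3 vertices, giving width 2; this decomposition certifies tw(G) ≤ 2. For the lower bound, the 3 vertices {a, d, e} are pairwise adjacent, and any tree decomposition puts a clique entirely inside one bag — forcing width ≥ 2. The upper and lower bounds meet at 2, so that is the treewidth.

Treewidth 2.
One such decomposition:
Bags: B1 = {b, d, f}  B2 = {a, b, d}  B3 = {a, c, d}  B4 = {a, d, e}
Tree: B1–B2, B2–B3, B3–B4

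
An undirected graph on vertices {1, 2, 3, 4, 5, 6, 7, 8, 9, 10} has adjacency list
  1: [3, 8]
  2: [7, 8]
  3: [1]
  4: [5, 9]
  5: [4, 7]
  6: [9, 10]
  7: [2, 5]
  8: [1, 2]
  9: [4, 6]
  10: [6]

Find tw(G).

1

A width-1 tree decomposition is:
Bags: B1 = {6, 10}  B2 = {6, 9}  B3 = {4, 9}  B4 = {4, 5}  B5 = {5, 7}  B6 = {2, 7}  B7 = {2, 8}  B8 = {1, 8}  B9 = {1, 3}
Tree: B1–B2, B2–B3, B3–B4, B4–B5, B5–B6, B6–B7, B7–B8, B8–B9
Every bag has size at most 2, so the width is 2 − 1 = 1 and tw(G) ≤ 1. G has an edge, so its treewidth is at least 1. Combining the bounds, tw(G) = 1.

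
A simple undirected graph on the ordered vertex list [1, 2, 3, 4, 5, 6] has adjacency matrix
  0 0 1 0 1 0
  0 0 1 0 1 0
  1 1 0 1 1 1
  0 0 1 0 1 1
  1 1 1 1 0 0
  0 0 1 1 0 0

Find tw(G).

2

A width-2 tree decomposition is:
Bags: B1 = {2, 3, 5}  B2 = {3, 4, 5}  B3 = {3, 4, 6}  B4 = {1, 3, 5}
Tree: B1–B2, B2–B3, B2–B4
Every bag has size at most 3, so the width is 3 − 1 = 2 and tw(G) ≤ 2. Conversely, {1, 3, 5} is a clique of size 3, and the vertices of any clique must share a bag in every tree decomposition; so some bag has ≥ 3 vertices and tw(G) ≥ 2. Therefore the treewidth is 2.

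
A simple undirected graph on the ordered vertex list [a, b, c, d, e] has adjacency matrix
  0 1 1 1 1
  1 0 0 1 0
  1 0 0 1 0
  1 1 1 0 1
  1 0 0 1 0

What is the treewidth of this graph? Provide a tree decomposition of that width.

Treewidth 2.
Bags: B1 = {a, c, d}  B2 = {a, d, e}  B3 = {a, b, d}
Tree: B1–B2, B2–B3

Each bag holds 3 vertices, so the decomposition has width 2, which upper-bounds the treewidth. For the lower bound, the 3 vertices {a, d, e} are pairwise adjacent, and any tree decomposition puts a clique entirely inside one bag — forcing width ≥ 2. Combining the bounds, tw(G) = 2.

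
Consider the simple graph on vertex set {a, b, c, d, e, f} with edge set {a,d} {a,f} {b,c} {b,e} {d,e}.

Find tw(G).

1

A width-1 tree decomposition is:
Bags: B1 = {a, f}  B2 = {a, d}  B3 = {d, e}  B4 = {b, e}  B5 = {b, c}
Tree: B1–B2, B2–B3, B3–B4, B4–B5
Each bag holds 2 vertices, so the decomposition has width 1, which upper-bounds the treewidth. Since G has at least one edge (e.g. f–a), it is not an edgeless graph, so tw(G) ≥ 1. Therefore the treewidth is 1.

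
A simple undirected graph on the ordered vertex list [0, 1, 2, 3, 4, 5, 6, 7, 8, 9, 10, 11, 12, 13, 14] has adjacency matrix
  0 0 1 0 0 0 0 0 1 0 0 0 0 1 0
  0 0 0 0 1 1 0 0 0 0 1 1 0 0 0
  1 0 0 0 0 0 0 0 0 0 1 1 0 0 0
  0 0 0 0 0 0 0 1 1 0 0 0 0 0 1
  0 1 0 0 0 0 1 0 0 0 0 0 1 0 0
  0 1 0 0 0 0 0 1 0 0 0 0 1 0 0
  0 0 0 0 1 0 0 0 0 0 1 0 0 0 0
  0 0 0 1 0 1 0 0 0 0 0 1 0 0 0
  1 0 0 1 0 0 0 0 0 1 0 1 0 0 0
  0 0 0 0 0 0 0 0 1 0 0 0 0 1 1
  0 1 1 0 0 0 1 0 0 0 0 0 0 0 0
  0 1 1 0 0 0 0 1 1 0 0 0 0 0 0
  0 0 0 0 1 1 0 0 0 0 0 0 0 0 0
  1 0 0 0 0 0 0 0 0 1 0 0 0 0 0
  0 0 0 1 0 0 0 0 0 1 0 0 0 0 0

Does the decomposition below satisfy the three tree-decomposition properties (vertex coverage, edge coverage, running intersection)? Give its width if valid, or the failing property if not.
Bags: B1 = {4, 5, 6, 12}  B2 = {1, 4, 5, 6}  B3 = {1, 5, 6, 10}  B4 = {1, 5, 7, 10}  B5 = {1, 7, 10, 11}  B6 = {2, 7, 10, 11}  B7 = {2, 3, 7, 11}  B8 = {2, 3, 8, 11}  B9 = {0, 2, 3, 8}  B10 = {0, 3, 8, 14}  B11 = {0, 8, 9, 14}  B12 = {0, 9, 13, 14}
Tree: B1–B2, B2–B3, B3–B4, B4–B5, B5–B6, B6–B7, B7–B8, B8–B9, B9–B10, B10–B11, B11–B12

Vertex coverage: the bags together contain {0, 1, 2, 3, 4, 5, 6, 7, 8, 9, 10, 11, 12, 13, 14}, the full vertex set. Edge coverage: each edge of G has both endpoints in at least one bag. Running intersection: for every vertex, the bags containing it form a connected subtree. All three properties hold, so this is a valid tree decomposition of width max|bag| − 1 = 3, and hence tw(G) ≤ 3.

Yes; width 3.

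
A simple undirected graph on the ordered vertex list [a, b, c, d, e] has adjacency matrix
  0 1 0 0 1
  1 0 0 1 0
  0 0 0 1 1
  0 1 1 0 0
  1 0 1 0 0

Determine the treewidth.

A width-2 tree decomposition is:
Bags: B1 = {a, b, d}  B2 = {a, c, d}  B3 = {a, c, e}
Tree: B1–B2, B2–B3
The largest bag has 3 vertices, giving width 2; this decomposition certifies tw(G) ≤ 2. The edges a–b–d–c–e–a form a cycle, so G is not a tree and its treewidth is at least 2. Therefore the treewidth is 2.

2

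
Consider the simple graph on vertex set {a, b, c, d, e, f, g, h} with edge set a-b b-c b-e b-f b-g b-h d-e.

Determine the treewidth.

A width-1 tree decomposition is:
Bags: B1 = {b, c}  B2 = {b, e}  B3 = {b, g}  B4 = {b, f}  B5 = {b, h}  B6 = {d, e}  B7 = {a, b}
Tree: B1–B2, B2–B3, B2–B4, B2–B5, B2–B6, B2–B7
Every bag has size at most 2, so the width is 2 − 1 = 1 and tw(G) ≤ 1. Since G has at least one edge (e.g. b–c), it is not an edgeless graph, so tw(G) ≥ 1. Combining the bounds, tw(G) = 1.

1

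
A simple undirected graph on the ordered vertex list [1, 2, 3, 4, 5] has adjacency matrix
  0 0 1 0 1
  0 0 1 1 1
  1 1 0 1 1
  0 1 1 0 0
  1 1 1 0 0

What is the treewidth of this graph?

2

A width-2 tree decomposition is:
Bags: B1 = {2, 3, 4}  B2 = {2, 3, 5}  B3 = {1, 3, 5}
Tree: B1–B2, B2–B3
Every bag has size at most 3, so the width is 3 − 1 = 2 and tw(G) ≤ 2. For the lower bound, the 3 vertices {1, 3, 5} are pairwise adjacent, and any tree decomposition puts a clique entirely inside one bag — forcing width ≥ 2. Combining the bounds, tw(G) = 2.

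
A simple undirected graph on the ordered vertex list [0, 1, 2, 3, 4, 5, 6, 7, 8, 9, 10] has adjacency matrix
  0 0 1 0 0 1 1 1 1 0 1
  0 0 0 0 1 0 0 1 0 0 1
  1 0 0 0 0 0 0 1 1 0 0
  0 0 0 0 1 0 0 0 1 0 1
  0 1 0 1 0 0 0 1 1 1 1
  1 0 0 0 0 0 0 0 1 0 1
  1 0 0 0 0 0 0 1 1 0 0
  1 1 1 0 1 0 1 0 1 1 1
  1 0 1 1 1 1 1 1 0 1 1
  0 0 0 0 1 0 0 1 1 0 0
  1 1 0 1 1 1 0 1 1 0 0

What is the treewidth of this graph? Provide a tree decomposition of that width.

The largest bag has 4 vertices, giving width 3; this decomposition certifies tw(G) ≤ 3. Conversely, {3, 4, 8, 10} is a clique of size 4, and the vertices of any clique must share a bag in every tree decomposition; so some bag has ≥ 4 vertices and tw(G) ≥ 3. Combining the bounds, tw(G) = 3.

Treewidth 3.
One optimal decomposition is:
Bags: B1 = {0, 7, 8, 10}  B2 = {0, 5, 8, 10}  B3 = {0, 6, 7, 8}  B4 = {4, 7, 8, 10}  B5 = {0, 2, 7, 8}  B6 = {4, 7, 8, 9}  B7 = {1, 4, 7, 10}  B8 = {3, 4, 8, 10}
Tree: B1–B2, B1–B3, B1–B4, B1–B5, B4–B6, B4–B7, B4–B8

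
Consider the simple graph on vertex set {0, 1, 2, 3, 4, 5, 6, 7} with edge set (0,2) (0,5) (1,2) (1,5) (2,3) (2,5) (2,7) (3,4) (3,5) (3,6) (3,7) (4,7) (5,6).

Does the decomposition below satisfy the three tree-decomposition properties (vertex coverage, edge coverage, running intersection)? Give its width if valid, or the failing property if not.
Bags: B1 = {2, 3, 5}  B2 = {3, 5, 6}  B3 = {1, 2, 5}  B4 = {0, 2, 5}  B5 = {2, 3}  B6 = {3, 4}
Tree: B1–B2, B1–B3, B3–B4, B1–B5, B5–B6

A tree decomposition must satisfy three properties: every vertex lies in some bag; for every edge, both endpoints lie together in some bag; and for every vertex, the bags containing it form a connected subtree. Here vertex 7 appears in no bag, so the decomposition is invalid.

No — vertex 7 appears in no bag.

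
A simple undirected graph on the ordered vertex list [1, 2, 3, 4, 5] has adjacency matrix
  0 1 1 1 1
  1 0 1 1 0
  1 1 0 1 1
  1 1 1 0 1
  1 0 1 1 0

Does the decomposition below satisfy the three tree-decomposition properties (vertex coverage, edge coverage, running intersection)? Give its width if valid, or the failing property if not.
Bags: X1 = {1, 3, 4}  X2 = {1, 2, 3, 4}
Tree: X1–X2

No — vertex 5 appears in no bag.

A tree decomposition must satisfy three properties: every vertex lies in some bag; for every edge, both endpoints lie together in some bag; and for every vertex, the bags containing it form a connected subtree. Here vertex 5 appears in no bag, so the decomposition is invalid.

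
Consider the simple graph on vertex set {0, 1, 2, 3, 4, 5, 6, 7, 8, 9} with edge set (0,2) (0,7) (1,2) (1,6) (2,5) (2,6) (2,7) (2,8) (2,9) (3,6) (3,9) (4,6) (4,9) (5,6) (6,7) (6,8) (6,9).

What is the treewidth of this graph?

A width-2 tree decomposition is:
Bags: B1 = {2, 6, 9}  B2 = {2, 6, 7}  B3 = {3, 6, 9}  B4 = {0, 2, 7}  B5 = {2, 5, 6}  B6 = {4, 6, 9}  B7 = {1, 2, 6}  B8 = {2, 6, 8}
Tree: B1–B2, B1–B3, B2–B4, B1–B5, B1–B6, B1–B7, B2–B8
Every bag has size at most 3, so the width is 3 − 1 = 2 and tw(G) ≤ 2. For the lower bound, the 3 vertices {0, 2, 7} are pairwise adjacent, and any tree decomposition puts a clique entirely inside one bag — forcing width ≥ 2. Therefore the treewidth is 2.

2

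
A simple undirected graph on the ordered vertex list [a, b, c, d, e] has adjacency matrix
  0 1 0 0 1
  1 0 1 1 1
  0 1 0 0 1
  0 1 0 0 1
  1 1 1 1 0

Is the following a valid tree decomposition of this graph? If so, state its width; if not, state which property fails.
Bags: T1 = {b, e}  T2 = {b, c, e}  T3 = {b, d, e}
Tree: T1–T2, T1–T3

No — vertex a appears in no bag.

A tree decomposition must satisfy three properties: every vertex lies in some bag; for every edge, both endpoints lie together in some bag; and for every vertex, the bags containing it form a connected subtree. Here vertex a appears in no bag, so the decomposition is invalid.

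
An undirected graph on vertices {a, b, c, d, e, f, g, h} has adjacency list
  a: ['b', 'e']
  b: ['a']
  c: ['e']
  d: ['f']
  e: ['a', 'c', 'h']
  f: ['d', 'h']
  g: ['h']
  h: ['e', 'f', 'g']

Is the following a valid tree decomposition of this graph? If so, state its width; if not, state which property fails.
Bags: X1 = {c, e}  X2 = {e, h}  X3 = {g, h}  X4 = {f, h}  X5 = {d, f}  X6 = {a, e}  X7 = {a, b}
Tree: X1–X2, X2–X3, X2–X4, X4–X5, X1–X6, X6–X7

Yes; width 1.

Checking the three conditions: (i) the bags cover all of {a, b, c, d, e, f, g, h}; (ii) for each edge, some bag contains both endpoints; (iii) the bags containing any fixed vertex form a subtree. All hold, so the decomposition is valid with width 2 − 1 = 1.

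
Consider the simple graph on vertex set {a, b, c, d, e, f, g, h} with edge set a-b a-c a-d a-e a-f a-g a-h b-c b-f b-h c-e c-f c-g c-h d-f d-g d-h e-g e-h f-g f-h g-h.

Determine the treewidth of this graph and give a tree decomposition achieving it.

Each bag holds 5 vertices, so the decomposition has width 4, which upper-bounds the treewidth. Conversely, {a, c, e, g, h} is a clique of size 5, and the vertices of any clique must share a bag in every tree decomposition; so some bag has ≥ 5 vertices and tw(G) ≥ 4. Therefore the treewidth is 4.

Treewidth 4.
One such decomposition:
Bags: B1 = {a, c, e, g, h}  B2 = {a, c, f, g, h}  B3 = {a, b, c, f, h}  B4 = {a, d, f, g, h}
Tree: B1–B2, B2–B3, B2–B4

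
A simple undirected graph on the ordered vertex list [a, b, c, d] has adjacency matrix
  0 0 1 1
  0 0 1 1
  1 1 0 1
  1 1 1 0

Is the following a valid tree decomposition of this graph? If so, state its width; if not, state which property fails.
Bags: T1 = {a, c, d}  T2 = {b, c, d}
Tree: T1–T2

Yes; width 2.

Checking the three conditions: (i) the bags cover all of {a, b, c, d}; (ii) for each edge, some bag contains both endpoints; (iii) the bags containing any fixed vertex form a subtree. All hold, so the decomposition is valid with width 3 − 1 = 2.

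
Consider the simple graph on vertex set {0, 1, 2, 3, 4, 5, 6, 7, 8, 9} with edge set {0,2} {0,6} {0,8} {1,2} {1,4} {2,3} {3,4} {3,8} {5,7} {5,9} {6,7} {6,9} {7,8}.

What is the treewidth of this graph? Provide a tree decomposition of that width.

Treewidth 2.
One such decomposition:
Bags: B1 = {1, 2, 4}  B2 = {2, 3, 4}  B3 = {0, 2, 3}  B4 = {0, 3, 8}  B5 = {0, 6, 8}  B6 = {6, 7, 8}  B7 = {6, 7, 9}  B8 = {5, 7, 9}
Tree: B1–B2, B2–B3, B3–B4, B4–B5, B5–B6, B6–B7, B7–B8

The largest bag has 3 vertices, giving width 2; this decomposition certifies tw(G) ≤ 2. The edges 1–4–3–2–1 form a cycle, so G is not a tree and its treewidth is at least 2. Hence tw(G) = 2 exactly.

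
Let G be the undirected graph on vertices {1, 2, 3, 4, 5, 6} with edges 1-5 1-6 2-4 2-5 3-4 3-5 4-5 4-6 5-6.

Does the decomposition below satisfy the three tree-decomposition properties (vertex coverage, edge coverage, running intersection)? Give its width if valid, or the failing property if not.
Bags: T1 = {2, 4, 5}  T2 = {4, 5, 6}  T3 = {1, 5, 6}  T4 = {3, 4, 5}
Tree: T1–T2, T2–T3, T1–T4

Every vertex of G appears in some bag (union = {1, 2, 3, 4, 5, 6}); every edge is covered by a bag; and for each vertex v the set of bags containing v is connected in the bag tree. The decomposition is therefore valid. The largest bag has 3 vertices, so the width is 2.

Yes; width 2.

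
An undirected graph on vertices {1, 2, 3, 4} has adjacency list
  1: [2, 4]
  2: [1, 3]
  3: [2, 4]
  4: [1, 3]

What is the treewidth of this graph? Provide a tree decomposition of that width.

Each bag holds 3 vertices, so the decomposition has width 2, which upper-bounds the treewidth. The edges 2–1–4–3–2 form a cycle, so G is not a tree and its treewidth is at least 2. Combining the bounds, tw(G) = 2.

Treewidth 2.
Bags: B1 = {1, 2, 4}  B2 = {2, 3, 4}
Tree: B1–B2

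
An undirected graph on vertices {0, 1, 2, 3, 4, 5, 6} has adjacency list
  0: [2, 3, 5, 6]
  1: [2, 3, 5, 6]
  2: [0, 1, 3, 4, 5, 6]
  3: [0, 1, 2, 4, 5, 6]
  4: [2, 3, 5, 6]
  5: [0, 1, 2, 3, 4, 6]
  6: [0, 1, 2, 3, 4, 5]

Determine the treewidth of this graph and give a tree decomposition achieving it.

Treewidth 4.
Bags: B1 = {1, 2, 3, 5, 6}  B2 = {0, 2, 3, 5, 6}  B3 = {2, 3, 4, 5, 6}
Tree: B1–B2, B2–B3

Each bag holds 5 vertices, so the decomposition has width 4, which upper-bounds the treewidth. For the lower bound, the 5 vertices {0, 2, 3, 5, 6} are pairwise adjacent, and any tree decomposition puts a clique entirely inside one bag — forcing width ≥ 4. The upper and lower bounds meet at 4, so that is the treewidth.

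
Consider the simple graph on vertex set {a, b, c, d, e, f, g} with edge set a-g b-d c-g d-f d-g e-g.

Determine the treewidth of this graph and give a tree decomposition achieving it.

Treewidth 1.
Bags: B1 = {a, g}  B2 = {e, g}  B3 = {d, g}  B4 = {d, f}  B5 = {c, g}  B6 = {b, d}
Tree: B1–B2, B1–B3, B3–B4, B3–B5, B3–B6

Each bag holds 2 vertices, so the decomposition has width 1, which upper-bounds the treewidth. G has an edge, so its treewidth is at least 1. Combining the bounds, tw(G) = 1.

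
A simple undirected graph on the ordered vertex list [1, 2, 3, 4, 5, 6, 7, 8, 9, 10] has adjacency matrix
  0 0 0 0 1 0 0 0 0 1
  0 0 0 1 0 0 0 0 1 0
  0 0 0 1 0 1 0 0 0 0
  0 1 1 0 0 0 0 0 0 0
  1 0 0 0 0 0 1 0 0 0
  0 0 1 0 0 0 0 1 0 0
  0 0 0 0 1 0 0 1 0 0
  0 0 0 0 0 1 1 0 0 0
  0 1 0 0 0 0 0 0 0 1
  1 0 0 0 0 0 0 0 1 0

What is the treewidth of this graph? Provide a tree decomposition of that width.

Every bag has size at most 3, so the width is 3 − 1 = 2 and tw(G) ≤ 2. For the lower bound, G contains the cycle 4–3–6–8–7–5–1–10–9–2–4, so G is not a forest; only forests have treewidth ≤ 1, hence tw(G) ≥ 2. Therefore the treewidth is 2.

Treewidth 2.
One such decomposition:
Bags: B1 = {3, 4, 6}  B2 = {4, 6, 8}  B3 = {4, 7, 8}  B4 = {4, 5, 7}  B5 = {1, 4, 5}  B6 = {1, 4, 10}  B7 = {4, 9, 10}  B8 = {2, 4, 9}
Tree: B1–B2, B2–B3, B3–B4, B4–B5, B5–B6, B6–B7, B7–B8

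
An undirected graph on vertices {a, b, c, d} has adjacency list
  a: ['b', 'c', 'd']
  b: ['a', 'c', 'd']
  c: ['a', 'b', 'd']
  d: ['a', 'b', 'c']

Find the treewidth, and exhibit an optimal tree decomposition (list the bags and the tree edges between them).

Treewidth 3.
One such decomposition:
Bags: B1 = {a, b, c, d}
Tree: (single bag)

With just one bag of size 4, the width is 4 − 1 = 3, so tw(G) ≤ 3. Conversely, {a, b, c, d} is a clique of size 4, and the vertices of any clique must share a bag in every tree decomposition; so some bag has ≥ 4 vertices and tw(G) ≥ 3. The upper and lower bounds meet at 3, so that is the treewidth.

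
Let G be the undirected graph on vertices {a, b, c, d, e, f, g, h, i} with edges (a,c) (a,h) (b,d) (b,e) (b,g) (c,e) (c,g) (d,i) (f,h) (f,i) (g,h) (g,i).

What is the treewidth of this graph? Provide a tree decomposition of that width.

Treewidth 3.
Bags: B1 = {d, f, h, i}  B2 = {d, g, h, i}  B3 = {b, d, g, h}  B4 = {a, b, g, h}  B5 = {a, b, c, g}  B6 = {a, b, c, e}
Tree: B1–B2, B2–B3, B3–B4, B4–B5, B5–B6

Every bag has size at most 4, so the width is 4 − 1 = 3 and tw(G) ≤ 3. For the lower bound: the 4 vertex sets {d,f,i}, {h}, {g}, {a,b,c,e} are disjoint, each induces a connected subgraph, and every pair is joined by at least one edge of G. Contracting each set to a single vertex therefore yields K_{4} as a minor, and since treewidth is minor-monotone, tw(G) ≥ tw(K_{4}) = 3. Therefore the treewidth is 3.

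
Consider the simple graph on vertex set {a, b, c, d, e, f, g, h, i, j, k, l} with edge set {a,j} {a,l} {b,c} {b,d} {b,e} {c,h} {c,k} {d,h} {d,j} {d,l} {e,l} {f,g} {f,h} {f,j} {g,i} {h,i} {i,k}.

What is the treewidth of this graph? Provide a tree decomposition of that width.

Treewidth 3.
One such decomposition:
Bags: B1 = {f, g, i, k}  B2 = {f, h, i, k}  B3 = {c, f, h, k}  B4 = {c, f, h, j}  B5 = {c, d, h, j}  B6 = {b, c, d, j}  B7 = {a, b, d, j}  B8 = {a, b, d, l}  B9 = {a, b, e, l}
Tree: B1–B2, B2–B3, B3–B4, B4–B5, B5–B6, B6–B7, B7–B8, B8–B9

Each bag holds 4 vertices, so the decomposition has width 3, which upper-bounds the treewidth. For the lower bound: the 4 vertex sets {g,i,k}, {f}, {h}, {b,c,d,j} are disjoint, each induces a connected subgraph, and every pair is joined by at least one edge of G. Contracting each set to a single vertex therefore yields K_{4} as a minor, and since treewidth is minor-monotone, tw(G) ≥ tw(K_{4}) = 3. Combining the bounds, tw(G) = 3.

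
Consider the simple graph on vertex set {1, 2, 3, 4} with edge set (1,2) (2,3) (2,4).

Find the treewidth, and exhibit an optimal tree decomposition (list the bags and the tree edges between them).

The largest bag has 2 vertices, giving width 1; this decomposition certifies tw(G) ≤ 1. G has an edge, so its treewidth is at least 1. Therefore the treewidth is 1.

Treewidth 1.
Bags: B1 = {1, 2}  B2 = {2, 4}  B3 = {2, 3}
Tree: B1–B2, B2–B3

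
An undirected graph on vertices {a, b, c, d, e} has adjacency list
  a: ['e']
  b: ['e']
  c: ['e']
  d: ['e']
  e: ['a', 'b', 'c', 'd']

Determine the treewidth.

A width-1 tree decomposition is:
Bags: B1 = {d, e}  B2 = {a, e}  B3 = {b, e}  B4 = {c, e}
Tree: B1–B2, B2–B3, B3–B4
The largest bag has 2 vertices, giving width 1; this decomposition certifies tw(G) ≤ 1. Any graph with an edge has treewidth ≥ 1, and G has the edge e–d. The upper and lower bounds meet at 1, so that is the treewidth.

1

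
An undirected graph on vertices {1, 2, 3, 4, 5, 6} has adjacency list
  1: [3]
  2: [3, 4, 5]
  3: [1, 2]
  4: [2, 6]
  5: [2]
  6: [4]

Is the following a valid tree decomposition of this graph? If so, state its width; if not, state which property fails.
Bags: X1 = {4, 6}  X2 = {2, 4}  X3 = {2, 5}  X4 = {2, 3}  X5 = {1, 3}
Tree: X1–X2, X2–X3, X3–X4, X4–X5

Yes; width 1.

Every vertex of G appears in some bag (union = {1, 2, 3, 4, 5, 6}); every edge is covered by a bag; and for each vertex v the set of bags containing v is connected in the bag tree. The decomposition is therefore valid. The largest bag has 2 vertices, so the width is 1.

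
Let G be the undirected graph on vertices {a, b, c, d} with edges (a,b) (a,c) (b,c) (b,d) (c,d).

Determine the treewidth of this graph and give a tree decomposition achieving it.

The largest bag has 3 vertices, giving width 2; this decomposition certifies tw(G) ≤ 2. Conversely, {b, c, d} is a clique of size 3, and the vertices of any clique must share a bag in every tree decomposition; so some bag has ≥ 3 vertices and tw(G) ≥ 2. The upper and lower bounds meet at 2, so that is the treewidth.

Treewidth 2.
One such decomposition:
Bags: B1 = {b, c, d}  B2 = {a, b, c}
Tree: B1–B2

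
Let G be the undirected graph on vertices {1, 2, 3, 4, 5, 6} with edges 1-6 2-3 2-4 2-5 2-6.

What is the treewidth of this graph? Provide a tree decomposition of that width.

Treewidth 1.
Bags: B1 = {2, 6}  B2 = {1, 6}  B3 = {2, 5}  B4 = {2, 3}  B5 = {2, 4}
Tree: B1–B2, B1–B3, B1–B4, B3–B5

The largest bag has 2 vertices, giving width 1; this decomposition certifies tw(G) ≤ 1. Since G has at least one edge (e.g. 2–6), it is not an edgeless graph, so tw(G) ≥ 1. Hence tw(G) = 1 exactly.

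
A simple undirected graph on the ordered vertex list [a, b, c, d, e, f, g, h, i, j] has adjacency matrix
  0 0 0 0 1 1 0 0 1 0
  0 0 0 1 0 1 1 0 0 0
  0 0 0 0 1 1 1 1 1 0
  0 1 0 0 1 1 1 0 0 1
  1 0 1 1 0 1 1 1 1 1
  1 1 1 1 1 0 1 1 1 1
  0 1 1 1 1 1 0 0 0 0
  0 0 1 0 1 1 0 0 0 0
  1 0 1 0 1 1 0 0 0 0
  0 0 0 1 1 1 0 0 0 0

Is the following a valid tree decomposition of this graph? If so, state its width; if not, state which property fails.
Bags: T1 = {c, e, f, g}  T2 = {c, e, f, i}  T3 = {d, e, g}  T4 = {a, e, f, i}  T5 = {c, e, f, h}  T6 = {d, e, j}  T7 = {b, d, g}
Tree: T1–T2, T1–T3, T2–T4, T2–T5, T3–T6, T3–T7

No — edge (f,d) lies in no bag.

A tree decomposition must satisfy three properties: every vertex lies in some bag; for every edge, both endpoints lie together in some bag; and for every vertex, the bags containing it form a connected subtree. Here edge (f,d) lies in no bag, so the decomposition is invalid.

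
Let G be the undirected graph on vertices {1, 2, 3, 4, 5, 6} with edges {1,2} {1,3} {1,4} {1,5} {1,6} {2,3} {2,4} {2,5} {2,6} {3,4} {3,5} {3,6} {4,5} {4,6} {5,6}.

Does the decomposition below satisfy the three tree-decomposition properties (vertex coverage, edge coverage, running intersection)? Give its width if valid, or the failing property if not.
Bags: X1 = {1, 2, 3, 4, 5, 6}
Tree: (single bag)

Yes; width 5.

Checking the three conditions: (i) the bags cover all of {1, 2, 3, 4, 5, 6}; (ii) for each edge, some bag contains both endpoints; (iii) the bags containing any fixed vertex form a subtree. All hold, so the decomposition is valid with width 6 − 1 = 5.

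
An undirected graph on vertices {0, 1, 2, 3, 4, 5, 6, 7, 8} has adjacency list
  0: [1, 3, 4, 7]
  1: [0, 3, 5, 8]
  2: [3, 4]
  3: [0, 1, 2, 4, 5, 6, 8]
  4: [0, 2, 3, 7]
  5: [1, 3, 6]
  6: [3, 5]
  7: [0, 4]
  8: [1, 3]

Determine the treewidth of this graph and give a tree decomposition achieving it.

The largest bag has 3 vertices, giving width 2; this decomposition certifies tw(G) ≤ 2. Conversely, {0, 1, 3} is a clique of size 3, and the vertices of any clique must share a bag in every tree decomposition; so some bag has ≥ 3 vertices and tw(G) ≥ 2. The upper and lower bounds meet at 2, so that is the treewidth.

Treewidth 2.
One optimal decomposition is:
Bags: B1 = {0, 3, 4}  B2 = {0, 1, 3}  B3 = {1, 3, 5}  B4 = {1, 3, 8}  B5 = {2, 3, 4}  B6 = {0, 4, 7}  B7 = {3, 5, 6}
Tree: B1–B2, B2–B3, B2–B4, B1–B5, B1–B6, B3–B7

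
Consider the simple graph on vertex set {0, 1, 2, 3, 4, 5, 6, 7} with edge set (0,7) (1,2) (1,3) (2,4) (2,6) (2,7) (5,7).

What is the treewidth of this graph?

1

A width-1 tree decomposition is:
Bags: B1 = {0, 7}  B2 = {5, 7}  B3 = {2, 7}  B4 = {2, 6}  B5 = {2, 4}  B6 = {1, 2}  B7 = {1, 3}
Tree: B1–B2, B1–B3, B3–B4, B3–B5, B5–B6, B6–B7
Every bag has size at most 2, so the width is 2 − 1 = 1 and tw(G) ≤ 1. G has an edge, so its treewidth is at least 1. The upper and lower bounds meet at 1, so that is the treewidth.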